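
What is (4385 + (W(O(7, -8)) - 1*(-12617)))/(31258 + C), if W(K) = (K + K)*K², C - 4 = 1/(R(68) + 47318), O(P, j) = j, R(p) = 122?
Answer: 252665440/494356427 ≈ 0.51110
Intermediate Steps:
C = 189761/47440 (C = 4 + 1/(122 + 47318) = 4 + 1/47440 = 189761/47440 ≈ 4.0000)
W(K) = 2*K³ (W(K) = (2*K)*K² = 2*K³)
(4385 + (W(O(7, -8)) - 1*(-12617)))/(31258 + C) = (4385 + (2*(-8)³ - 1*(-12617)))/(31258 + 189761/47440) = (4385 + (2*(-512) + 12617))/(1483069281/47440) = (4385 + (-1024 + 12617))*(47440/1483069281) = (4385 + 11593)*(47440/1483069281) = 15978*(47440/1483069281) = 252665440/494356427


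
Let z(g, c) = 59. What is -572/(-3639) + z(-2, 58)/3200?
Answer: 2045101/11644800 ≈ 0.17562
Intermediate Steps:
-572/(-3639) + z(-2, 58)/3200 = -572/(-3639) + 59/3200 = -572*(-1/3639) + 59*(1/3200) = 572/3639 + 59/3200 = 2045101/11644800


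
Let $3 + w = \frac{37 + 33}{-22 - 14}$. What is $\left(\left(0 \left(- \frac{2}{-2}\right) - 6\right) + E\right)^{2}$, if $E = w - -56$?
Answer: $\frac{657721}{324} \approx 2030.0$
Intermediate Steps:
$w = - \frac{89}{18}$ ($w = -3 + \frac{37 + 33}{-22 - 14} = -3 + \frac{70}{-36} = -3 + 70 \left(- \frac{1}{36}\right) = -3 - \frac{35}{18} = - \frac{89}{18} \approx -4.9444$)
$E = \frac{919}{18}$ ($E = - \frac{89}{18} - -56 = - \frac{89}{18} + 56 = \frac{919}{18} \approx 51.056$)
$\left(\left(0 \left(- \frac{2}{-2}\right) - 6\right) + E\right)^{2} = \left(\left(0 \left(- \frac{2}{-2}\right) - 6\right) + \frac{919}{18}\right)^{2} = \left(\left(0 \left(\left(-2\right) \left(- \frac{1}{2}\right)\right) - 6\right) + \frac{919}{18}\right)^{2} = \left(\left(0 \cdot 1 - 6\right) + \frac{919}{18}\right)^{2} = \left(\left(0 - 6\right) + \frac{919}{18}\right)^{2} = \left(-6 + \frac{919}{18}\right)^{2} = \left(\frac{811}{18}\right)^{2} = \frac{657721}{324}$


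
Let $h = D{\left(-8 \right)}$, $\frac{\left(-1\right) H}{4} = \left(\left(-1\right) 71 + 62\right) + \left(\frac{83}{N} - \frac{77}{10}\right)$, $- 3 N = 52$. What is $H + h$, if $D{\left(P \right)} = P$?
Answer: $\frac{5067}{65} \approx 77.954$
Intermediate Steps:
$N = - \frac{52}{3}$ ($N = \left(- \frac{1}{3}\right) 52 = - \frac{52}{3} \approx -17.333$)
$H = \frac{5587}{65}$ ($H = - 4 \left(\left(\left(-1\right) 71 + 62\right) + \left(\frac{83}{- \frac{52}{3}} - \frac{77}{10}\right)\right) = - 4 \left(\left(-71 + 62\right) + \left(83 \left(- \frac{3}{52}\right) - \frac{77}{10}\right)\right) = - 4 \left(-9 - \frac{3247}{260}\right) = \left(-4\right) \left(- \frac{5587}{260}\right) = \frac{5587}{65} \approx 85.954$)
$h = -8$
$H + h = \frac{5587}{65} - 8 = \frac{5067}{65}$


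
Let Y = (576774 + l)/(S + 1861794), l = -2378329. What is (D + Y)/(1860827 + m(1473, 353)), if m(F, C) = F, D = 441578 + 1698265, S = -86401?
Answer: 86342283676/75143508725 ≈ 1.1490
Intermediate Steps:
D = 2139843
Y = -1801555/1775393 (Y = (576774 - 2378329)/(-86401 + 1861794) = -1801555/1775393 ≈ -1.0147)
(D + Y)/(1860827 + m(1473, 353)) = (2139843 - 1801555/1775393)/(1860827 + 1473) = (3799060481744/1775393)/1862300 = (3799060481744/1775393)*(1/1862300) = 86342283676/75143508725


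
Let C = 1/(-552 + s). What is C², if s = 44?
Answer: 1/258064 ≈ 3.8750e-6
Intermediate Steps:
C = -1/508 (C = 1/(-552 + 44) = 1/(-508) = -1/508 ≈ -0.0019685)
C² = (-1/508)² = 1/258064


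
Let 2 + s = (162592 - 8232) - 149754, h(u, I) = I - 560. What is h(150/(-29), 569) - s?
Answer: -4595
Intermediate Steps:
h(u, I) = -560 + I
s = 4604 (s = -2 + ((162592 - 8232) - 149754) = -2 + (154360 - 149754) = -2 + 4606 = 4604)
h(150/(-29), 569) - s = (-560 + 569) - 1*4604 = 9 - 4604 = -4595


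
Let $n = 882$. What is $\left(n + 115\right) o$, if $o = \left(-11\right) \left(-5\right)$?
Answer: $54835$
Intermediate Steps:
$o = 55$
$\left(n + 115\right) o = \left(882 + 115\right) 55 = 997 \cdot 55 = 54835$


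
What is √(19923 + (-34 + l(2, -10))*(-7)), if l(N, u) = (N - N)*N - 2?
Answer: 5*√807 ≈ 142.04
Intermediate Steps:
l(N, u) = -2 (l(N, u) = 0*N - 2 = 0 - 2 = -2)
√(19923 + (-34 + l(2, -10))*(-7)) = √(19923 + (-34 - 2)*(-7)) = √(19923 - 36*(-7)) = √(19923 + 252) = √20175 = 5*√807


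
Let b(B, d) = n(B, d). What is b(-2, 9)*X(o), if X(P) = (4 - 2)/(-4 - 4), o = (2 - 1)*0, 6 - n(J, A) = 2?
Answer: -1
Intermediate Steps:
n(J, A) = 4 (n(J, A) = 6 - 1*2 = 6 - 2 = 4)
b(B, d) = 4
o = 0 (o = 1*0 = 0)
X(P) = -¼ (X(P) = 2/(-8) = 2*(-⅛) = -¼)
b(-2, 9)*X(o) = 4*(-¼) = -1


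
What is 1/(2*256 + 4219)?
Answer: 1/4731 ≈ 0.00021137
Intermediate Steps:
1/(2*256 + 4219) = 1/(512 + 4219) = 1/4731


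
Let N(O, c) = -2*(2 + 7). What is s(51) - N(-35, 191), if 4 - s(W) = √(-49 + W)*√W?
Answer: 22 - √102 ≈ 11.900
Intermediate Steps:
N(O, c) = -18 (N(O, c) = -2*9 = -18)
s(W) = 4 - √W*√(-49 + W) (s(W) = 4 - √(-49 + W)*√W = 4 - √W*√(-49 + W))
s(51) - N(-35, 191) = (4 - √51*√(-49 + 51)) - 1*(-18) = (4 - √51*√2) + 18 = (4 - √102) + 18 = 22 - √102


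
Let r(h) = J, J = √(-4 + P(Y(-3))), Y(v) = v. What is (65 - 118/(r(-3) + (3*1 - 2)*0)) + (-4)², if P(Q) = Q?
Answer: 81 + 118*I*√7/7 ≈ 81.0 + 44.6*I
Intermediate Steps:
J = I*√7 (J = √(-4 - 3) = √(-7) = I*√7 ≈ 2.6458*I)
r(h) = I*√7
(65 - 118/(r(-3) + (3*1 - 2)*0)) + (-4)² = (65 - 118/(I*√7 + (3*1 - 2)*0)) + (-4)² = (65 - 118/(I*√7 + (3 - 2)*0)) + 16 = (65 - 118/(I*√7 + 1*0)) + 16 = (65 - 118/(I*√7 + 0)) + 16 = (65 - 118*(-I*√7/7)) + 16 = (65 - (-118)*I*√7/7) + 16 = (65 + 118*I*√7/7) + 16 = 81 + 118*I*√7/7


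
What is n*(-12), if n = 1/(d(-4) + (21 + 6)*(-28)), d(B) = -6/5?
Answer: 10/631 ≈ 0.015848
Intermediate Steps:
d(B) = -6/5 (d(B) = -6*1/5 = -6/5)
n = -5/3786 (n = 1/(-6/5 + (21 + 6)*(-28)) = 1/(-6/5 + 27*(-28)) = 1/(-6/5 - 756) = 1/(-3786/5) = -5/3786 ≈ -0.0013207)
n*(-12) = -5/3786*(-12) = 10/631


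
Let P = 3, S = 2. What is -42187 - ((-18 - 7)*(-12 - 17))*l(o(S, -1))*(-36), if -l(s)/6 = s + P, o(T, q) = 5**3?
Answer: -20086987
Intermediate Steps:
o(T, q) = 125
l(s) = -18 - 6*s (l(s) = -6*(s + 3) = -6*(3 + s) = -18 - 6*s)
-42187 - ((-18 - 7)*(-12 - 17))*l(o(S, -1))*(-36) = -42187 - ((-18 - 7)*(-12 - 17))*(-18 - 6*125)*(-36) = -42187 - (-25*(-29))*(-18 - 750)*(-36) = -42187 - 725*(-768)*(-36) = -42187 - (-556800)*(-36) = -42187 - 1*20044800 = -42187 - 20044800 = -20086987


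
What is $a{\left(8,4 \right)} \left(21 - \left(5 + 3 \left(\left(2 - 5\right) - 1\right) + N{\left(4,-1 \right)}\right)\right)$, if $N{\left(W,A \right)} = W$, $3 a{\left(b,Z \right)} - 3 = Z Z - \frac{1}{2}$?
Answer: $148$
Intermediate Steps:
$a{\left(b,Z \right)} = \frac{5}{6} + \frac{Z^{2}}{3}$ ($a{\left(b,Z \right)} = 1 + \frac{Z Z - \frac{1}{2}}{3} = 1 + \frac{Z^{2} - \frac{1}{2}}{3} = 1 + \frac{- \frac{1}{2} + Z^{2}}{3} = 1 + \left(- \frac{1}{6} + \frac{Z^{2}}{3}\right) = \frac{5}{6} + \frac{Z^{2}}{3}$)
$a{\left(8,4 \right)} \left(21 - \left(5 + 3 \left(\left(2 - 5\right) - 1\right) + N{\left(4,-1 \right)}\right)\right) = \left(\frac{5}{6} + \frac{4^{2}}{3}\right) \left(21 - \left(9 + 3 \left(\left(2 - 5\right) - 1\right)\right)\right) = \left(\frac{5}{6} + \frac{1}{3} \cdot 16\right) \left(21 - \left(9 + 3 \left(-3 - 1\right)\right)\right) = \left(\frac{5}{6} + \frac{16}{3}\right) \left(21 - -3\right) = \frac{37 \left(21 + \left(-9 + 12\right)\right)}{6} = \frac{37 \left(21 + 3\right)}{6} = \frac{37}{6} \cdot 24 = 148$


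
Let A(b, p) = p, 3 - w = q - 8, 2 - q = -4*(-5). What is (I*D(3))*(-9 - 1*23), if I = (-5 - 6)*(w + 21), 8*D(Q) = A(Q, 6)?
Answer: 13200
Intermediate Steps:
q = -18 (q = 2 - (-4)*(-5) = 2 - 1*20 = 2 - 20 = -18)
w = 29 (w = 3 - (-18 - 8) = 3 - 1*(-26) = 3 + 26 = 29)
D(Q) = 3/4 (D(Q) = (1/8)*6 = 3/4)
I = -550 (I = (-5 - 6)*(29 + 21) = -11*50 = -550)
(I*D(3))*(-9 - 1*23) = (-550*3/4)*(-9 - 1*23) = -825*(-9 - 23)/2 = -825/2*(-32) = 13200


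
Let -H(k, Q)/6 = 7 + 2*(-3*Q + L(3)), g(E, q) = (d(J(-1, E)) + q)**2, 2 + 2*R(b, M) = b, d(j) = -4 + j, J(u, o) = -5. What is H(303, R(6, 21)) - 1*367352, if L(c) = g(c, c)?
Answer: -367754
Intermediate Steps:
R(b, M) = -1 + b/2
g(E, q) = (-9 + q)**2 (g(E, q) = ((-4 - 5) + q)**2 = (-9 + q)**2)
L(c) = (-9 + c)**2
H(k, Q) = -474 + 36*Q (H(k, Q) = -6*(7 + 2*(-3*Q + (-9 + 3)**2)) = -6*(7 + 2*(-3*Q + (-6)**2)) = -6*(7 + 2*(-3*Q + 36)) = -6*(7 + 2*(36 - 3*Q)) = -6*(7 + (72 - 6*Q)) = -6*(79 - 6*Q) = -474 + 36*Q)
H(303, R(6, 21)) - 1*367352 = (-474 + 36*(-1 + (1/2)*6)) - 1*367352 = (-474 + 36*(-1 + 3)) - 367352 = (-474 + 36*2) - 367352 = (-474 + 72) - 367352 = -402 - 367352 = -367754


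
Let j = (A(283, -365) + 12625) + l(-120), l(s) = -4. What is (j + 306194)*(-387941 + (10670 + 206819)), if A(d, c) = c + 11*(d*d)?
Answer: -204445071908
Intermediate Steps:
A(d, c) = c + 11*d**2
j = 893235 (j = ((-365 + 11*283**2) + 12625) - 4 = ((-365 + 11*80089) + 12625) - 4 = ((-365 + 880979) + 12625) - 4 = (880614 + 12625) - 4 = 893239 - 4 = 893235)
(j + 306194)*(-387941 + (10670 + 206819)) = (893235 + 306194)*(-387941 + (10670 + 206819)) = 1199429*(-387941 + 217489) = 1199429*(-170452) = -204445071908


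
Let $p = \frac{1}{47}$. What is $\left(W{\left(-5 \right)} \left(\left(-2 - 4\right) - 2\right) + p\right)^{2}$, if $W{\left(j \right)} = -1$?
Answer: $\frac{142129}{2209} \approx 64.341$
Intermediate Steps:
$p = \frac{1}{47} \approx 0.021277$
$\left(W{\left(-5 \right)} \left(\left(-2 - 4\right) - 2\right) + p\right)^{2} = \left(- (\left(-2 - 4\right) - 2) + \frac{1}{47}\right)^{2} = \left(- (-6 - 2) + \frac{1}{47}\right)^{2} = \left(\left(-1\right) \left(-8\right) + \frac{1}{47}\right)^{2} = \left(8 + \frac{1}{47}\right)^{2} = \left(\frac{377}{47}\right)^{2} = \frac{142129}{2209}$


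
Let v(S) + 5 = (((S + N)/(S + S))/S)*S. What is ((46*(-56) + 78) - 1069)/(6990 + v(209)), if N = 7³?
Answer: -745503/1460141 ≈ -0.51057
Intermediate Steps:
N = 343
v(S) = -5 + (343 + S)/(2*S) (v(S) = -5 + (((S + 343)/(S + S))/S)*S = -5 + (((343 + S)/((2*S)))/S)*S = -5 + (((343 + S)*(1/(2*S)))/S)*S = -5 + (((343 + S)/(2*S))/S)*S = -5 + ((343 + S)/(2*S²))*S = -5 + (343 + S)/(2*S))
((46*(-56) + 78) - 1069)/(6990 + v(209)) = ((46*(-56) + 78) - 1069)/(6990 + (½)*(343 - 9*209)/209) = ((-2576 + 78) - 1069)/(6990 + (½)*(1/209)*(343 - 1881)) = (-2498 - 1069)/(6990 + (½)*(1/209)*(-1538)) = -3567/(6990 - 769/209) = -3567/1460141/209 = -3567*209/1460141 = -745503/1460141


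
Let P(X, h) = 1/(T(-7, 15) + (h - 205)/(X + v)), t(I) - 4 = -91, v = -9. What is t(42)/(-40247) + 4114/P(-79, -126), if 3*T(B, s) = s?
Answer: 5802692067/160988 ≈ 36044.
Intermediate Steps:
t(I) = -87 (t(I) = 4 - 91 = -87)
T(B, s) = s/3
P(X, h) = 1/(5 + (-205 + h)/(-9 + X)) (P(X, h) = 1/((⅓)*15 + (h - 205)/(X - 9)) = 1/(5 + (-205 + h)/(-9 + X)))
t(42)/(-40247) + 4114/P(-79, -126) = -87/(-40247) + 4114/(((-9 - 79)/(-250 - 126 + 5*(-79)))) = -87*(-1/40247) + 4114/((-88/(-250 - 126 - 395))) = 87/40247 + 4114/((-88/(-771))) = 87/40247 + 4114/((-1/771*(-88))) = 87/40247 + 4114/(88/771) = 87/40247 + 4114*(771/88) = 87/40247 + 144177/4 = 5802692067/160988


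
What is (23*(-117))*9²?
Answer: -217971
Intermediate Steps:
(23*(-117))*9² = -2691*81 = -217971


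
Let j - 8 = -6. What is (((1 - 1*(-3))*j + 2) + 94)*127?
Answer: 13208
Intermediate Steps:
j = 2 (j = 8 - 6 = 2)
(((1 - 1*(-3))*j + 2) + 94)*127 = (((1 - 1*(-3))*2 + 2) + 94)*127 = (((1 + 3)*2 + 2) + 94)*127 = ((4*2 + 2) + 94)*127 = ((8 + 2) + 94)*127 = (10 + 94)*127 = 104*127 = 13208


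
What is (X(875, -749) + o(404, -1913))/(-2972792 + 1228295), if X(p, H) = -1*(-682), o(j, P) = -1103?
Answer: 421/1744497 ≈ 0.00024133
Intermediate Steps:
X(p, H) = 682
(X(875, -749) + o(404, -1913))/(-2972792 + 1228295) = (682 - 1103)/(-2972792 + 1228295) = -421/(-1744497) = -421*(-1/1744497) = 421/1744497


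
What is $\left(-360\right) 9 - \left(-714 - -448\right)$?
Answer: $-2974$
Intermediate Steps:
$\left(-360\right) 9 - \left(-714 - -448\right) = -3240 - \left(-714 + 448\right) = -3240 - -266 = -3240 + 266 = -2974$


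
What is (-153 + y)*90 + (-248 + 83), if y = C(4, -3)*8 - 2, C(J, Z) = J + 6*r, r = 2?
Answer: -2595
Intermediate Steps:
C(J, Z) = 12 + J (C(J, Z) = J + 6*2 = J + 12 = 12 + J)
y = 126 (y = (12 + 4)*8 - 2 = 16*8 - 2 = 128 - 2 = 126)
(-153 + y)*90 + (-248 + 83) = (-153 + 126)*90 + (-248 + 83) = -27*90 - 165 = -2430 - 165 = -2595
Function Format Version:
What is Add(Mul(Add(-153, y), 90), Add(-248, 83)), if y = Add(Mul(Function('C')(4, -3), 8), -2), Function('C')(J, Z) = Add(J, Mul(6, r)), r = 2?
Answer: -2595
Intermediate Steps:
Function('C')(J, Z) = Add(12, J) (Function('C')(J, Z) = Add(J, Mul(6, 2)) = Add(J, 12) = Add(12, J))
y = 126 (y = Add(Mul(Add(12, 4), 8), -2) = Add(Mul(16, 8), -2) = Add(128, -2) = 126)
Add(Mul(Add(-153, y), 90), Add(-248, 83)) = Add(Mul(Add(-153, 126), 90), Add(-248, 83)) = Add(Mul(-27, 90), -165) = Add(-2430, -165) = -2595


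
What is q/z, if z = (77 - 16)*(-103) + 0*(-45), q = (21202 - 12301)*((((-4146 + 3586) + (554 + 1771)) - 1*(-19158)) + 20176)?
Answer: -365822199/6283 ≈ -58224.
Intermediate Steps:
q = 365822199 (q = 8901*(((-560 + 2325) + 19158) + 20176) = 8901*((1765 + 19158) + 20176) = 8901*(20923 + 20176) = 8901*41099 = 365822199)
z = -6283 (z = 61*(-103) + 0 = -6283 + 0 = -6283)
q/z = 365822199/(-6283) = 365822199*(-1/6283) = -365822199/6283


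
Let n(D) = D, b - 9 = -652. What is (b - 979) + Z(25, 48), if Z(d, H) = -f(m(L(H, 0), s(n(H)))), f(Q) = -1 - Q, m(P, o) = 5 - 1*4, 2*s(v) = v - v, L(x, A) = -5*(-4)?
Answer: -1620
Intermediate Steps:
b = -643 (b = 9 - 652 = -643)
L(x, A) = 20
s(v) = 0 (s(v) = (v - v)/2 = (½)*0 = 0)
m(P, o) = 1 (m(P, o) = 5 - 4 = 1)
Z(d, H) = 2 (Z(d, H) = -(-1 - 1*1) = -(-1 - 1) = -1*(-2) = 2)
(b - 979) + Z(25, 48) = (-643 - 979) + 2 = -1622 + 2 = -1620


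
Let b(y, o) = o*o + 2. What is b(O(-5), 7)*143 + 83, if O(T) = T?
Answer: 7376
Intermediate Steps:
b(y, o) = 2 + o² (b(y, o) = o² + 2 = 2 + o²)
b(O(-5), 7)*143 + 83 = (2 + 7²)*143 + 83 = (2 + 49)*143 + 83 = 51*143 + 83 = 7293 + 83 = 7376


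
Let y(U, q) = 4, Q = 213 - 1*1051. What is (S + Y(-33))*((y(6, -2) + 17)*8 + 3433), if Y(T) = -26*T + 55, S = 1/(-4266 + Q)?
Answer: 16780483551/5104 ≈ 3.2877e+6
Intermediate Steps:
Q = -838 (Q = 213 - 1051 = -838)
S = -1/5104 (S = 1/(-4266 - 838) = 1/(-5104) = -1/5104 ≈ -0.00019592)
Y(T) = 55 - 26*T
(S + Y(-33))*((y(6, -2) + 17)*8 + 3433) = (-1/5104 + (55 - 26*(-33)))*((4 + 17)*8 + 3433) = (-1/5104 + (55 + 858))*(21*8 + 3433) = (-1/5104 + 913)*(168 + 3433) = (4659951/5104)*3601 = 16780483551/5104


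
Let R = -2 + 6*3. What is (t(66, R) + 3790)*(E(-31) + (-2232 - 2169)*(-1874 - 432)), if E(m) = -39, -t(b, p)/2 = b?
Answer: 37123823886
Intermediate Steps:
R = 16 (R = -2 + 18 = 16)
t(b, p) = -2*b
(t(66, R) + 3790)*(E(-31) + (-2232 - 2169)*(-1874 - 432)) = (-2*66 + 3790)*(-39 + (-2232 - 2169)*(-1874 - 432)) = (-132 + 3790)*(-39 - 4401*(-2306)) = 3658*(-39 + 10148706) = 3658*10148667 = 37123823886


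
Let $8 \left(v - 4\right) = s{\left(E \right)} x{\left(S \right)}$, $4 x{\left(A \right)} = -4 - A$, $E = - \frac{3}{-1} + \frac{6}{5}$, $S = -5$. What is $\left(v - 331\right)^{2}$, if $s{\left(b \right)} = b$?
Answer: $\frac{2735185401}{25600} \approx 1.0684 \cdot 10^{5}$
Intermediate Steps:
$E = \frac{21}{5}$ ($E = \left(-3\right) \left(-1\right) + 6 \cdot \frac{1}{5} = 3 + \frac{6}{5} = \frac{21}{5} \approx 4.2$)
$x{\left(A \right)} = -1 - \frac{A}{4}$ ($x{\left(A \right)} = \frac{-4 - A}{4} = -1 - \frac{A}{4}$)
$v = \frac{661}{160}$ ($v = 4 + \frac{\frac{21}{5} \left(-1 - - \frac{5}{4}\right)}{8} = 4 + \frac{\frac{21}{5} \left(-1 + \frac{5}{4}\right)}{8} = 4 + \frac{\frac{21}{5} \cdot \frac{1}{4}}{8} = 4 + \frac{1}{8} \cdot \frac{21}{20} = 4 + \frac{21}{160} = \frac{661}{160} \approx 4.1312$)
$\left(v - 331\right)^{2} = \left(\frac{661}{160} - 331\right)^{2} = \left(- \frac{52299}{160}\right)^{2} = \frac{2735185401}{25600}$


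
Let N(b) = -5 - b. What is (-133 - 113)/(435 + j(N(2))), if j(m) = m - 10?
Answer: -123/209 ≈ -0.58852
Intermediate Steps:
j(m) = -10 + m
(-133 - 113)/(435 + j(N(2))) = (-133 - 113)/(435 + (-10 + (-5 - 1*2))) = -246/(435 + (-10 + (-5 - 2))) = -246/(435 + (-10 - 7)) = -246/(435 - 17) = -246/418 = -246*1/418 = -123/209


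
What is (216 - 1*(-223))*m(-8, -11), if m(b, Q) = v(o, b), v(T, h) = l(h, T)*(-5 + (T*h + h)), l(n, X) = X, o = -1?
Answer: 2195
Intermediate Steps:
v(T, h) = T*(-5 + h + T*h) (v(T, h) = T*(-5 + (T*h + h)) = T*(-5 + (h + T*h)) = T*(-5 + h + T*h))
m(b, Q) = 5 (m(b, Q) = -(-5 + b - b) = -1*(-5) = 5)
(216 - 1*(-223))*m(-8, -11) = (216 - 1*(-223))*5 = (216 + 223)*5 = 439*5 = 2195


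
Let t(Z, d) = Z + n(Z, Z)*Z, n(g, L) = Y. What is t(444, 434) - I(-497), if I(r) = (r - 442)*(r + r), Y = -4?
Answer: -934698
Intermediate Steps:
n(g, L) = -4
I(r) = 2*r*(-442 + r) (I(r) = (-442 + r)*(2*r) = 2*r*(-442 + r))
t(Z, d) = -3*Z (t(Z, d) = Z - 4*Z = -3*Z)
t(444, 434) - I(-497) = -3*444 - 2*(-497)*(-442 - 497) = -1332 - 2*(-497)*(-939) = -1332 - 1*933366 = -1332 - 933366 = -934698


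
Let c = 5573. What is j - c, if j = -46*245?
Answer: -16843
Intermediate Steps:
j = -11270
j - c = -11270 - 1*5573 = -11270 - 5573 = -16843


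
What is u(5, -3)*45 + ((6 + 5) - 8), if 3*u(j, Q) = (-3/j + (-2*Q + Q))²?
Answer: 447/5 ≈ 89.400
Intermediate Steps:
u(j, Q) = (-Q - 3/j)²/3 (u(j, Q) = (-3/j + (-2*Q + Q))²/3 = (-3/j - Q)²/3 = (-Q - 3/j)²/3)
u(5, -3)*45 + ((6 + 5) - 8) = ((⅓)*(3 - 3*5)²/5²)*45 + ((6 + 5) - 8) = ((⅓)*(1/25)*(3 - 15)²)*45 + (11 - 8) = ((⅓)*(1/25)*(-12)²)*45 + 3 = ((⅓)*(1/25)*144)*45 + 3 = (48/25)*45 + 3 = 432/5 + 3 = 447/5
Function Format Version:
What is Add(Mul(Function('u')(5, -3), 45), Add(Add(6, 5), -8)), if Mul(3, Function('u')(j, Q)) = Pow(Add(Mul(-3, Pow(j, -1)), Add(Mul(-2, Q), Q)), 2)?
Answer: Rational(447, 5) ≈ 89.400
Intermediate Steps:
Function('u')(j, Q) = Mul(Rational(1, 3), Pow(Add(Mul(-1, Q), Mul(-3, Pow(j, -1))), 2)) (Function('u')(j, Q) = Mul(Rational(1, 3), Pow(Add(Mul(-3, Pow(j, -1)), Add(Mul(-2, Q), Q)), 2)) = Mul(Rational(1, 3), Pow(Add(Mul(-3, Pow(j, -1)), Mul(-1, Q)), 2)) = Mul(Rational(1, 3), Pow(Add(Mul(-1, Q), Mul(-3, Pow(j, -1))), 2)))
Add(Mul(Function('u')(5, -3), 45), Add(Add(6, 5), -8)) = Add(Mul(Mul(Rational(1, 3), Pow(5, -2), Pow(Add(3, Mul(-3, 5)), 2)), 45), Add(Add(6, 5), -8)) = Add(Mul(Mul(Rational(1, 3), Rational(1, 25), Pow(Add(3, -15), 2)), 45), Add(11, -8)) = Add(Mul(Mul(Rational(1, 3), Rational(1, 25), Pow(-12, 2)), 45), 3) = Add(Mul(Mul(Rational(1, 3), Rational(1, 25), 144), 45), 3) = Add(Mul(Rational(48, 25), 45), 3) = Add(Rational(432, 5), 3) = Rational(447, 5)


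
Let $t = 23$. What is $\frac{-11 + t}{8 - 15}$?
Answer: $- \frac{12}{7} \approx -1.7143$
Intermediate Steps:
$\frac{-11 + t}{8 - 15} = \frac{-11 + 23}{8 - 15} = \frac{12}{-7} = 12 \left(- \frac{1}{7}\right) = - \frac{12}{7}$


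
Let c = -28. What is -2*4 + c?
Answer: -36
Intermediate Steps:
-2*4 + c = -2*4 - 28 = -8 - 28 = -36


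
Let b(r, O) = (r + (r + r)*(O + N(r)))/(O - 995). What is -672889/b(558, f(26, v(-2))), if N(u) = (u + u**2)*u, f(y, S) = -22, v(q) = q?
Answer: 76036457/21582504358 ≈ 0.0035231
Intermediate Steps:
N(u) = u*(u + u**2)
b(r, O) = (r + 2*r*(O + r**2*(1 + r)))/(-995 + O) (b(r, O) = (r + (r + r)*(O + r**2*(1 + r)))/(O - 995) = (r + (2*r)*(O + r**2*(1 + r)))/(-995 + O) = (r + 2*r*(O + r**2*(1 + r)))/(-995 + O))
-672889/b(558, f(26, v(-2))) = -672889*(-995 - 22)/(558*(1 + 2*(-22) + 2*558**2*(1 + 558))) = -672889*(-113/(62*(1 - 44 + 2*311364*559))) = -672889*(-113/(62*(1 - 44 + 348104952))) = -672889/(558*(-1/1017)*348104909) = -672889/(-21582504358/113) = -672889*(-113/21582504358) = 76036457/21582504358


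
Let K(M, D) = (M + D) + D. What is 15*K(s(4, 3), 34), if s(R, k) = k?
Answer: 1065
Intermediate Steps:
K(M, D) = M + 2*D (K(M, D) = (D + M) + D = M + 2*D)
15*K(s(4, 3), 34) = 15*(3 + 2*34) = 15*(3 + 68) = 15*71 = 1065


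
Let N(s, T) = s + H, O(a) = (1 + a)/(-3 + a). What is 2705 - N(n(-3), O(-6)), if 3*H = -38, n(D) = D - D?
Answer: 8153/3 ≈ 2717.7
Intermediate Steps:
n(D) = 0
H = -38/3 (H = (⅓)*(-38) = -38/3 ≈ -12.667)
O(a) = (1 + a)/(-3 + a)
N(s, T) = -38/3 + s (N(s, T) = s - 38/3 = -38/3 + s)
2705 - N(n(-3), O(-6)) = 2705 - (-38/3 + 0) = 2705 - 1*(-38/3) = 2705 + 38/3 = 8153/3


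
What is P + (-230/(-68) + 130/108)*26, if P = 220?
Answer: 155710/459 ≈ 339.24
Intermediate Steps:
P + (-230/(-68) + 130/108)*26 = 220 + (-230/(-68) + 130/108)*26 = 220 + (-230*(-1/68) + 130*(1/108))*26 = 220 + (115/34 + 65/54)*26 = 220 + (2105/459)*26 = 220 + 54730/459 = 155710/459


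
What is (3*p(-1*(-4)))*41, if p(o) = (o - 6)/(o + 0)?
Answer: -123/2 ≈ -61.500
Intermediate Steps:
p(o) = (-6 + o)/o
(3*p(-1*(-4)))*41 = (3*((-6 - 1*(-4))/((-1*(-4)))))*41 = (3*((-6 + 4)/4))*41 = (3*((1/4)*(-2)))*41 = (3*(-1/2))*41 = -3/2*41 = -123/2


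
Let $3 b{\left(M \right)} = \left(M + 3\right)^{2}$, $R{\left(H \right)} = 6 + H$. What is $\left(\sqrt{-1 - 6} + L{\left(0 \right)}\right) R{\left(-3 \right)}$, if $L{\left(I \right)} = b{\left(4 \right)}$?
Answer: $49 + 3 i \sqrt{7} \approx 49.0 + 7.9373 i$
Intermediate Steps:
$b{\left(M \right)} = \frac{\left(3 + M\right)^{2}}{3}$ ($b{\left(M \right)} = \frac{\left(M + 3\right)^{2}}{3} = \frac{\left(3 + M\right)^{2}}{3}$)
$L{\left(I \right)} = \frac{49}{3}$ ($L{\left(I \right)} = \frac{\left(3 + 4\right)^{2}}{3} = \frac{7^{2}}{3} = \frac{1}{3} \cdot 49 = \frac{49}{3}$)
$\left(\sqrt{-1 - 6} + L{\left(0 \right)}\right) R{\left(-3 \right)} = \left(\sqrt{-1 - 6} + \frac{49}{3}\right) \left(6 - 3\right) = \left(\sqrt{-7} + \frac{49}{3}\right) 3 = \left(i \sqrt{7} + \frac{49}{3}\right) 3 = \left(\frac{49}{3} + i \sqrt{7}\right) 3 = 49 + 3 i \sqrt{7}$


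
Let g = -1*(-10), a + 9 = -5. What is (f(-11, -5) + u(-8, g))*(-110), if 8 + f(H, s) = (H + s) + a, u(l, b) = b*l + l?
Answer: 13860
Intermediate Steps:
a = -14 (a = -9 - 5 = -14)
g = 10
u(l, b) = l + b*l
f(H, s) = -22 + H + s (f(H, s) = -8 + ((H + s) - 14) = -8 + (-14 + H + s) = -22 + H + s)
(f(-11, -5) + u(-8, g))*(-110) = ((-22 - 11 - 5) - 8*(1 + 10))*(-110) = (-38 - 8*11)*(-110) = (-38 - 88)*(-110) = -126*(-110) = 13860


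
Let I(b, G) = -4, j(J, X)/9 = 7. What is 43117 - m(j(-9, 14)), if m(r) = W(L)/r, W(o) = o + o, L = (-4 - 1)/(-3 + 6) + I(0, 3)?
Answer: 8149147/189 ≈ 43117.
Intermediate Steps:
j(J, X) = 63 (j(J, X) = 9*7 = 63)
L = -17/3 (L = (-4 - 1)/(-3 + 6) - 4 = -5/3 - 4 = -17/3 ≈ -5.6667)
W(o) = 2*o
m(r) = -34/(3*r) (m(r) = (2*(-17/3))/r = -34/(3*r))
43117 - m(j(-9, 14)) = 43117 - (-34)/(3*63) = 43117 - 1*(-34/189) = 43117 + 34/189 = 8149147/189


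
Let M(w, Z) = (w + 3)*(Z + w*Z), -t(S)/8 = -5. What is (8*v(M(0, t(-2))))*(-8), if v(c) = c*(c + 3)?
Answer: -944640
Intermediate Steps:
t(S) = 40 (t(S) = -8*(-5) = 40)
M(w, Z) = (3 + w)*(Z + Z*w)
v(c) = c*(3 + c)
(8*v(M(0, t(-2))))*(-8) = (8*((40*(3 + 0² + 4*0))*(3 + 40*(3 + 0² + 4*0))))*(-8) = (8*((40*(3 + 0 + 0))*(3 + 40*(3 + 0 + 0))))*(-8) = (8*((40*3)*(3 + 40*3)))*(-8) = (8*(120*(3 + 120)))*(-8) = (8*(120*123))*(-8) = (8*14760)*(-8) = 118080*(-8) = -944640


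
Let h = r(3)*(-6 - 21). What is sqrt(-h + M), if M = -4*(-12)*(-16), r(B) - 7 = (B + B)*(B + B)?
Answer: sqrt(393) ≈ 19.824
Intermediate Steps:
r(B) = 7 + 4*B**2 (r(B) = 7 + (B + B)*(B + B) = 7 + (2*B)*(2*B) = 7 + 4*B**2)
M = -768 (M = 48*(-16) = -768)
h = -1161 (h = (7 + 4*3**2)*(-6 - 21) = (7 + 4*9)*(-27) = (7 + 36)*(-27) = 43*(-27) = -1161)
sqrt(-h + M) = sqrt(-1*(-1161) - 768) = sqrt(1161 - 768) = sqrt(393)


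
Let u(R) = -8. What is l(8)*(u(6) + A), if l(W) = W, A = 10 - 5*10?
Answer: -384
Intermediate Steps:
A = -40 (A = 10 - 50 = -40)
l(8)*(u(6) + A) = 8*(-8 - 40) = 8*(-48) = -384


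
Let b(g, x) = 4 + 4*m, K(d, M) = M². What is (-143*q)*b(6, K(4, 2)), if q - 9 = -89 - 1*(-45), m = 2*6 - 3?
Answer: 200200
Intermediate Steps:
m = 9 (m = 12 - 3 = 9)
b(g, x) = 40 (b(g, x) = 4 + 4*9 = 4 + 36 = 40)
q = -35 (q = 9 + (-89 - 1*(-45)) = 9 + (-89 + 45) = 9 - 44 = -35)
(-143*q)*b(6, K(4, 2)) = -143*(-35)*40 = 5005*40 = 200200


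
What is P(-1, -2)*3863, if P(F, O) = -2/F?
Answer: 7726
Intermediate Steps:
P(F, O) = -2/F
P(-1, -2)*3863 = -2/(-1)*3863 = -2*(-1)*3863 = 2*3863 = 7726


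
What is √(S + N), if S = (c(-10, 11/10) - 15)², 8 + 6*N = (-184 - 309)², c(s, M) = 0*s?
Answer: √1466346/6 ≈ 201.82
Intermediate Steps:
c(s, M) = 0
N = 243041/6 (N = -4/3 + (-184 - 309)²/6 = -4/3 + (⅙)*(-493)² = -4/3 + (⅙)*243049 = -4/3 + 243049/6 = 243041/6 ≈ 40507.)
S = 225 (S = (0 - 15)² = (-15)² = 225)
√(S + N) = √(225 + 243041/6) = √(244391/6) = √1466346/6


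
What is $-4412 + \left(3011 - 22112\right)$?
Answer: $-23513$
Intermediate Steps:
$-4412 + \left(3011 - 22112\right) = -4412 - 19101 = -23513$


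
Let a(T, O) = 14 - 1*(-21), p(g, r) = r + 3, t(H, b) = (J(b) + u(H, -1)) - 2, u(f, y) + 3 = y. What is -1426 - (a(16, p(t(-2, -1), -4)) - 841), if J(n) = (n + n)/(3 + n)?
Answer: -620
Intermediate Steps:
J(n) = 2*n/(3 + n) (J(n) = (2*n)/(3 + n) = 2*n/(3 + n))
u(f, y) = -3 + y
t(H, b) = -6 + 2*b/(3 + b) (t(H, b) = (2*b/(3 + b) + (-3 - 1)) - 2 = (2*b/(3 + b) - 4) - 2 = (-4 + 2*b/(3 + b)) - 2 = -6 + 2*b/(3 + b))
p(g, r) = 3 + r
a(T, O) = 35 (a(T, O) = 14 + 21 = 35)
-1426 - (a(16, p(t(-2, -1), -4)) - 841) = -1426 - (35 - 841) = -1426 - 1*(-806) = -1426 + 806 = -620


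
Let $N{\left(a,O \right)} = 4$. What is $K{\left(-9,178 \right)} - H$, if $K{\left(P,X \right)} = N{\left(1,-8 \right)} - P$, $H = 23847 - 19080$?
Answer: $-4754$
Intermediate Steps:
$H = 4767$
$K{\left(P,X \right)} = 4 - P$
$K{\left(-9,178 \right)} - H = \left(4 - -9\right) - 4767 = \left(4 + 9\right) - 4767 = 13 - 4767 = -4754$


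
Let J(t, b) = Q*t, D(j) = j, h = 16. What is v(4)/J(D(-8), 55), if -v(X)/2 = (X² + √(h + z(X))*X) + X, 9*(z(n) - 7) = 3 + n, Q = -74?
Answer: -5/74 - √214/222 ≈ -0.13346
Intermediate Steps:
z(n) = 22/3 + n/9 (z(n) = 7 + (3 + n)/9 = 7 + (⅓ + n/9) = 22/3 + n/9)
J(t, b) = -74*t
v(X) = -2*X - 2*X² - 2*X*√(70/3 + X/9) (v(X) = -2*((X² + √(16 + (22/3 + X/9))*X) + X) = -2*((X² + √(70/3 + X/9)*X) + X) = -2*((X² + X*√(70/3 + X/9)) + X) = -2*(X + X² + X*√(70/3 + X/9)) = -2*X - 2*X² - 2*X*√(70/3 + X/9))
v(4)/J(D(-8), 55) = (-⅔*4*(3 + √(210 + 4) + 3*4))/((-74*(-8))) = -⅔*4*(3 + √214 + 12)/592 = -⅔*4*(15 + √214)*(1/592) = (-40 - 8*√214/3)*(1/592) = -5/74 - √214/222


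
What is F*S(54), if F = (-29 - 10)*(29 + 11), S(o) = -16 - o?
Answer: 109200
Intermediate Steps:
F = -1560 (F = -39*40 = -1560)
F*S(54) = -1560*(-16 - 1*54) = -1560*(-16 - 54) = -1560*(-70) = 109200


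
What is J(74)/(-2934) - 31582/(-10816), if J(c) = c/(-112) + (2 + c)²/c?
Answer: 1981878827/684928608 ≈ 2.8936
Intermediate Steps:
J(c) = -c/112 + (2 + c)²/c (J(c) = c*(-1/112) + (2 + c)²/c = -c/112 + (2 + c)²/c)
J(74)/(-2934) - 31582/(-10816) = (-1/112*74 + (2 + 74)²/74)/(-2934) - 31582/(-10816) = (-37/56 + (1/74)*76²)*(-1/2934) - 31582*(-1/10816) = (-37/56 + (1/74)*5776)*(-1/2934) + 15791/5408 = (-37/56 + 2888/37)*(-1/2934) + 15791/5408 = (160359/2072)*(-1/2934) + 15791/5408 = -53453/2026416 + 15791/5408 = 1981878827/684928608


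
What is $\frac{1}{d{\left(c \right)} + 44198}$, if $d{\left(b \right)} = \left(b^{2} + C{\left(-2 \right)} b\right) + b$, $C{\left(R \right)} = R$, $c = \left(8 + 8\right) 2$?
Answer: $\frac{1}{45190} \approx 2.2129 \cdot 10^{-5}$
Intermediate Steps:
$c = 32$ ($c = 16 \cdot 2 = 32$)
$d{\left(b \right)} = b^{2} - b$ ($d{\left(b \right)} = \left(b^{2} - 2 b\right) + b = b^{2} - b$)
$\frac{1}{d{\left(c \right)} + 44198} = \frac{1}{32 \left(-1 + 32\right) + 44198} = \frac{1}{32 \cdot 31 + 44198} = \frac{1}{992 + 44198} = \frac{1}{45190}$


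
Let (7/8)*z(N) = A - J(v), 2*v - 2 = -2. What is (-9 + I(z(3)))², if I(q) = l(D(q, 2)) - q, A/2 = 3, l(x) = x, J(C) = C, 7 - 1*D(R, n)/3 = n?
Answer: 36/49 ≈ 0.73469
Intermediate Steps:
v = 0 (v = 1 + (½)*(-2) = 1 - 1 = 0)
D(R, n) = 21 - 3*n
A = 6 (A = 2*3 = 6)
z(N) = 48/7 (z(N) = 8*(6 - 1*0)/7 = 8*(6 + 0)/7 = (8/7)*6 = 48/7)
I(q) = 15 - q (I(q) = (21 - 3*2) - q = (21 - 6) - q = 15 - q)
(-9 + I(z(3)))² = (-9 + (15 - 1*48/7))² = (-9 + (15 - 48/7))² = (-9 + 57/7)² = (-6/7)² = 36/49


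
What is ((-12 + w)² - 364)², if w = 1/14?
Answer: 1888337025/38416 ≈ 49155.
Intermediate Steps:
w = 1/14 (w = 1*(1/14) = 1/14 ≈ 0.071429)
((-12 + w)² - 364)² = ((-12 + 1/14)² - 364)² = ((-167/14)² - 364)² = (27889/196 - 364)² = (-43455/196)² = 1888337025/38416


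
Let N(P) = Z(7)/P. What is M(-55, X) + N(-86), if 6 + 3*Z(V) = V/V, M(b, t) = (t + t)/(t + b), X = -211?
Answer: 55103/34314 ≈ 1.6058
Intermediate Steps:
M(b, t) = 2*t/(b + t) (M(b, t) = (2*t)/(b + t) = 2*t/(b + t))
Z(V) = -5/3 (Z(V) = -2 + (V/V)/3 = -2 + (⅓)*1 = -2 + ⅓ = -5/3)
N(P) = -5/(3*P)
M(-55, X) + N(-86) = 2*(-211)/(-55 - 211) - 5/3/(-86) = 2*(-211)/(-266) - 5/3*(-1/86) = 2*(-211)*(-1/266) + 5/258 = 211/133 + 5/258 = 55103/34314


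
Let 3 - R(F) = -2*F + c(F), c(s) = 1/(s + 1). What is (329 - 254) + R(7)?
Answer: 735/8 ≈ 91.875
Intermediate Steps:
c(s) = 1/(1 + s)
R(F) = 3 - 1/(1 + F) + 2*F (R(F) = 3 - (-2*F + 1/(1 + F)) = 3 - (1/(1 + F) - 2*F) = 3 + (-1/(1 + F) + 2*F) = 3 - 1/(1 + F) + 2*F)
(329 - 254) + R(7) = (329 - 254) + (-1 + (1 + 7)*(3 + 2*7))/(1 + 7) = 75 + (-1 + 8*(3 + 14))/8 = 75 + (-1 + 8*17)/8 = 75 + (-1 + 136)/8 = 75 + (⅛)*135 = 75 + 135/8 = 735/8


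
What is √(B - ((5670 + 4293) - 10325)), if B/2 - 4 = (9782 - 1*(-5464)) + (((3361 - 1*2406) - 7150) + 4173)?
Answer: √26818 ≈ 163.76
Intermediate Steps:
B = 26456 (B = 8 + 2*((9782 - 1*(-5464)) + (((3361 - 1*2406) - 7150) + 4173)) = 8 + 2*((9782 + 5464) + (((3361 - 2406) - 7150) + 4173)) = 8 + 2*(15246 + ((955 - 7150) + 4173)) = 8 + 2*(15246 + (-6195 + 4173)) = 8 + 2*(15246 - 2022) = 8 + 2*13224 = 8 + 26448 = 26456)
√(B - ((5670 + 4293) - 10325)) = √(26456 - ((5670 + 4293) - 10325)) = √(26456 - (9963 - 10325)) = √(26456 - 1*(-362)) = √(26456 + 362) = √26818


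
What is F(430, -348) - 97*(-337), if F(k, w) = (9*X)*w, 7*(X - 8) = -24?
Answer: 128599/7 ≈ 18371.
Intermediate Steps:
X = 32/7 (X = 8 + (1/7)*(-24) = 8 - 24/7 = 32/7 ≈ 4.5714)
F(k, w) = 288*w/7 (F(k, w) = (9*(32/7))*w = 288*w/7)
F(430, -348) - 97*(-337) = (288/7)*(-348) - 97*(-337) = -100224/7 - 1*(-32689) = -100224/7 + 32689 = 128599/7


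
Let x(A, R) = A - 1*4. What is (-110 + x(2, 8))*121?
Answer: -13552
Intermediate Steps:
x(A, R) = -4 + A (x(A, R) = A - 4 = -4 + A)
(-110 + x(2, 8))*121 = (-110 + (-4 + 2))*121 = (-110 - 2)*121 = -112*121 = -13552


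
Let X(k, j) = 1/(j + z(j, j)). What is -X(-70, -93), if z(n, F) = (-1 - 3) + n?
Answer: 1/190 ≈ 0.0052632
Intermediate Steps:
z(n, F) = -4 + n
X(k, j) = 1/(-4 + 2*j) (X(k, j) = 1/(j + (-4 + j)) = 1/(-4 + 2*j))
-X(-70, -93) = -1/(2*(-2 - 93)) = -1/(2*(-95)) = -(-1)/(2*95) = -1*(-1/190) = 1/190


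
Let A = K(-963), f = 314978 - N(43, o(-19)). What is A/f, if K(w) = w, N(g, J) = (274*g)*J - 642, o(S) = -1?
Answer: -107/36378 ≈ -0.0029413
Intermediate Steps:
N(g, J) = -642 + 274*J*g (N(g, J) = 274*J*g - 642 = -642 + 274*J*g)
f = 327402 (f = 314978 - (-642 + 274*(-1)*43) = 314978 - (-642 - 11782) = 314978 - 1*(-12424) = 314978 + 12424 = 327402)
A = -963
A/f = -963/327402 = -963*1/327402 = -107/36378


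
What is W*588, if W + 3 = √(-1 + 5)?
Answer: -588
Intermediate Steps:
W = -1 (W = -3 + √(-1 + 5) = -3 + √4 = -3 + 2 = -1)
W*588 = -1*588 = -588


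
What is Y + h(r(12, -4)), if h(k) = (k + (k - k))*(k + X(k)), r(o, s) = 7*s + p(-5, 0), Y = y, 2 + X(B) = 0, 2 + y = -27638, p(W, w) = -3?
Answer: -26617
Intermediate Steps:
y = -27640 (y = -2 - 27638 = -27640)
X(B) = -2 (X(B) = -2 + 0 = -2)
Y = -27640
r(o, s) = -3 + 7*s (r(o, s) = 7*s - 3 = -3 + 7*s)
h(k) = k*(-2 + k) (h(k) = (k + (k - k))*(k - 2) = (k + 0)*(-2 + k) = k*(-2 + k))
Y + h(r(12, -4)) = -27640 + (-3 + 7*(-4))*(-2 + (-3 + 7*(-4))) = -27640 + (-3 - 28)*(-2 + (-3 - 28)) = -27640 - 31*(-2 - 31) = -27640 - 31*(-33) = -27640 + 1023 = -26617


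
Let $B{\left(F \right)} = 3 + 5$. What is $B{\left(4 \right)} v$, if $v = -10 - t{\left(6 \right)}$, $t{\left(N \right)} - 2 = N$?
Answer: $-144$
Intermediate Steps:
$t{\left(N \right)} = 2 + N$
$v = -18$ ($v = -10 - \left(2 + 6\right) = -10 - 8 = -18$)
$B{\left(F \right)} = 8$
$B{\left(4 \right)} v = 8 \left(-18\right) = -144$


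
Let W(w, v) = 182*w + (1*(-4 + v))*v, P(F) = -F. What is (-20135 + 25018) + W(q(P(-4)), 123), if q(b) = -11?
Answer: 17518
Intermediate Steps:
W(w, v) = 182*w + v*(-4 + v) (W(w, v) = 182*w + (-4 + v)*v = 182*w + v*(-4 + v))
(-20135 + 25018) + W(q(P(-4)), 123) = (-20135 + 25018) + (123² - 4*123 + 182*(-11)) = 4883 + (15129 - 492 - 2002) = 4883 + 12635 = 17518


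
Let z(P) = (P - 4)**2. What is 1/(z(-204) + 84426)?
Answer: 1/127690 ≈ 7.8315e-6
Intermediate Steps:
z(P) = (-4 + P)**2
1/(z(-204) + 84426) = 1/((-4 - 204)**2 + 84426) = 1/((-208)**2 + 84426) = 1/(43264 + 84426) = 1/127690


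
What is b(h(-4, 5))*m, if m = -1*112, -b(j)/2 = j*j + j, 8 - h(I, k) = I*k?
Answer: 181888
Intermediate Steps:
h(I, k) = 8 - I*k
b(j) = -2*j - 2*j² (b(j) = -2*(j*j + j) = -2*(j² + j) = -2*(j + j²) = -2*j - 2*j²)
m = -112
b(h(-4, 5))*m = -2*(8 - 1*(-4)*5)*(1 + (8 - 1*(-4)*5))*(-112) = -2*(8 + 20)*(1 + (8 + 20))*(-112) = -2*28*(1 + 28)*(-112) = -2*28*29*(-112) = -1624*(-112) = 181888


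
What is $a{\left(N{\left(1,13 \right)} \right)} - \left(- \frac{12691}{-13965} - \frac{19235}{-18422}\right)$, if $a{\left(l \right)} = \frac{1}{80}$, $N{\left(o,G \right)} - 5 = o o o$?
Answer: $- \frac{81501157}{42002160} \approx -1.9404$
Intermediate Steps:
$N{\left(o,G \right)} = 5 + o^{3}$ ($N{\left(o,G \right)} = 5 + o o o = 5 + o^{2} o = 5 + o^{3}$)
$a{\left(l \right)} = \frac{1}{80}$
$a{\left(N{\left(1,13 \right)} \right)} - \left(- \frac{12691}{-13965} - \frac{19235}{-18422}\right) = \frac{1}{80} - \left(- \frac{12691}{-13965} - \frac{19235}{-18422}\right) = \frac{1}{80} - \left(\left(-12691\right) \left(- \frac{1}{13965}\right) - - \frac{19235}{18422}\right) = \frac{1}{80} - \left(\frac{259}{285} + \frac{19235}{18422}\right) = \frac{1}{80} - \frac{10253273}{5250270} = - \frac{81501157}{42002160}$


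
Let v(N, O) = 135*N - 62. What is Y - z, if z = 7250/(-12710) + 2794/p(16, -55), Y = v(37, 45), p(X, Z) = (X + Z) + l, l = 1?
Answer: 120916379/24149 ≈ 5007.1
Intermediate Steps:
p(X, Z) = 1 + X + Z (p(X, Z) = (X + Z) + 1 = 1 + X + Z)
v(N, O) = -62 + 135*N
Y = 4933 (Y = -62 + 135*37 = -62 + 4995 = 4933)
z = -1789362/24149 (z = 7250/(-12710) + 2794/(1 + 16 - 55) = 7250*(-1/12710) + 2794/(-38) = -725/1271 + 2794*(-1/38) = -725/1271 - 1397/19 = -1789362/24149 ≈ -74.097)
Y - z = 4933 - 1*(-1789362/24149) = 4933 + 1789362/24149 = 120916379/24149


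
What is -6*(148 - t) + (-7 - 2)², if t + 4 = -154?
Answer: -1755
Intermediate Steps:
t = -158 (t = -4 - 154 = -158)
-6*(148 - t) + (-7 - 2)² = -6*(148 - 1*(-158)) + (-7 - 2)² = -6*(148 + 158) + (-9)² = -6*306 + 81 = -1836 + 81 = -1755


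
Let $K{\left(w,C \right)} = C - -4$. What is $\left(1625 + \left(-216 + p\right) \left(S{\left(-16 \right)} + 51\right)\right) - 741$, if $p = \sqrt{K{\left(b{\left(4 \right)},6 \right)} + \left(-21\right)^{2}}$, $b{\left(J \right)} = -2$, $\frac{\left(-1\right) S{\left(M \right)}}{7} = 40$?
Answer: $50348 - 229 \sqrt{451} \approx 45485.0$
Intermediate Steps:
$S{\left(M \right)} = -280$ ($S{\left(M \right)} = \left(-7\right) 40 = -280$)
$K{\left(w,C \right)} = 4 + C$ ($K{\left(w,C \right)} = C + 4 = 4 + C$)
$p = \sqrt{451}$ ($p = \sqrt{\left(4 + 6\right) + \left(-21\right)^{2}} = \sqrt{10 + 441} = \sqrt{451} \approx 21.237$)
$\left(1625 + \left(-216 + p\right) \left(S{\left(-16 \right)} + 51\right)\right) - 741 = \left(1625 + \left(-216 + \sqrt{451}\right) \left(-280 + 51\right)\right) - 741 = \left(1625 + \left(-216 + \sqrt{451}\right) \left(-229\right)\right) - 741 = \left(1625 + \left(49464 - 229 \sqrt{451}\right)\right) - 741 = \left(51089 - 229 \sqrt{451}\right) - 741 = 50348 - 229 \sqrt{451}$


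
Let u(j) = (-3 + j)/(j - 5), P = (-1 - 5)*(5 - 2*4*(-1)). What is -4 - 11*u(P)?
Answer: -1223/83 ≈ -14.735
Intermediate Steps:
P = -78 (P = -6*(5 - 8*(-1)) = -6*(5 + 8) = -6*13 = -78)
u(j) = (-3 + j)/(-5 + j)
-4 - 11*u(P) = -4 - 11*(-3 - 78)/(-5 - 78) = -4 - 11*(-81)/(-83) = -4 - (-11)*(-81)/83 = -4 - 11*81/83 = -4 - 891/83 = -1223/83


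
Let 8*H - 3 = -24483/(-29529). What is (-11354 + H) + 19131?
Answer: 306214889/39372 ≈ 7777.5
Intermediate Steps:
H = 18845/39372 (H = 3/8 + (-24483/(-29529))/8 = 3/8 + (-24483*(-1/29529))/8 = 3/8 + (⅛)*(8161/9843) = 3/8 + 8161/78744 = 18845/39372 ≈ 0.47864)
(-11354 + H) + 19131 = (-11354 + 18845/39372) + 19131 = -447010843/39372 + 19131 = 306214889/39372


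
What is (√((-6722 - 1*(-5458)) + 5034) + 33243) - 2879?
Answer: 30364 + √3770 ≈ 30425.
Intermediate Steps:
(√((-6722 - 1*(-5458)) + 5034) + 33243) - 2879 = (√((-6722 + 5458) + 5034) + 33243) - 2879 = (√(-1264 + 5034) + 33243) - 2879 = (√3770 + 33243) - 2879 = (33243 + √3770) - 2879 = 30364 + √3770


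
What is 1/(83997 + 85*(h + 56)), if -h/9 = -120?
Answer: 1/180557 ≈ 5.5384e-6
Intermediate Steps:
h = 1080 (h = -9*(-120) = 1080)
1/(83997 + 85*(h + 56)) = 1/(83997 + 85*(1080 + 56)) = 1/(83997 + 85*1136) = 1/(83997 + 96560) = 1/180557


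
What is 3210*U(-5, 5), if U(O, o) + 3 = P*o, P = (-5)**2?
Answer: 391620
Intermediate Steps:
P = 25
U(O, o) = -3 + 25*o
3210*U(-5, 5) = 3210*(-3 + 25*5) = 3210*(-3 + 125) = 3210*122 = 391620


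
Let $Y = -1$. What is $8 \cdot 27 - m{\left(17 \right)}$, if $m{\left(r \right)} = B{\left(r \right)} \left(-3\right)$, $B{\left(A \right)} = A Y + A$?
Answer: $216$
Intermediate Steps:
$B{\left(A \right)} = 0$ ($B{\left(A \right)} = A \left(-1\right) + A = - A + A = 0$)
$m{\left(r \right)} = 0$ ($m{\left(r \right)} = 0 \left(-3\right) = 0$)
$8 \cdot 27 - m{\left(17 \right)} = 8 \cdot 27 - 0 = 216 + 0 = 216$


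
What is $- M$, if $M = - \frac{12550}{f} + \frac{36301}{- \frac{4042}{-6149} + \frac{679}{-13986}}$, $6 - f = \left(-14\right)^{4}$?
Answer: $- \frac{1285094613859}{21551851} \approx -59628.0$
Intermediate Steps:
$f = -38410$ ($f = 6 - \left(-14\right)^{4} = 6 - 38416 = -38410$)
$M = \frac{1285094613859}{21551851}$ ($M = - \frac{12550}{-38410} + \frac{36301}{- \frac{4042}{-6149} + \frac{679}{-13986}} = \left(-12550\right) \left(- \frac{1}{38410}\right) + \frac{36301}{\left(-4042\right) \left(- \frac{1}{6149}\right) + 679 \left(- \frac{1}{13986}\right)} = \frac{1255}{3841} + \frac{36301}{\frac{94}{143} - \frac{97}{1998}} = \frac{1255}{3841} + \frac{36301}{\frac{173941}{285714}} = \frac{1255}{3841} + 36301 \cdot \frac{285714}{173941} = \frac{1255}{3841} + \frac{334571094}{5611} = \frac{1285094613859}{21551851} \approx 59628.0$)
$- M = \left(-1\right) \frac{1285094613859}{21551851} = - \frac{1285094613859}{21551851}$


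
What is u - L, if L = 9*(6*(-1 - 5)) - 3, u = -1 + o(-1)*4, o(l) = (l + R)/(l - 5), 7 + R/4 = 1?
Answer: 1028/3 ≈ 342.67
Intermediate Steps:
R = -24 (R = -28 + 4*1 = -28 + 4 = -24)
o(l) = (-24 + l)/(-5 + l) (o(l) = (l - 24)/(l - 5) = (-24 + l)/(-5 + l))
u = 47/3 (u = -1 + ((-24 - 1)/(-5 - 1))*4 = -1 + (-25/(-6))*4 = -1 - ⅙*(-25)*4 = -1 + (25/6)*4 = -1 + 50/3 = 47/3 ≈ 15.667)
L = -327 (L = 9*(6*(-6)) - 3 = 9*(-36) - 3 = -324 - 3 = -327)
u - L = 47/3 - 1*(-327) = 47/3 + 327 = 1028/3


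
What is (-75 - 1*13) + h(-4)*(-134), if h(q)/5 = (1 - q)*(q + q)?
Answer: 26712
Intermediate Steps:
h(q) = 10*q*(1 - q) (h(q) = 5*((1 - q)*(q + q)) = 5*((1 - q)*(2*q)) = 5*(2*q*(1 - q)) = 10*q*(1 - q))
(-75 - 1*13) + h(-4)*(-134) = (-75 - 1*13) + (10*(-4)*(1 - 1*(-4)))*(-134) = (-75 - 13) + (10*(-4)*(1 + 4))*(-134) = -88 + (10*(-4)*5)*(-134) = -88 - 200*(-134) = -88 + 26800 = 26712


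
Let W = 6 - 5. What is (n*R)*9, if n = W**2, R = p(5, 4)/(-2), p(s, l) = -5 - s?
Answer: 45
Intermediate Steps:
W = 1
R = 5 (R = (-5 - 1*5)/(-2) = (-5 - 5)*(-1/2) = -10*(-1/2) = 5)
n = 1 (n = 1**2 = 1)
(n*R)*9 = (1*5)*9 = 5*9 = 45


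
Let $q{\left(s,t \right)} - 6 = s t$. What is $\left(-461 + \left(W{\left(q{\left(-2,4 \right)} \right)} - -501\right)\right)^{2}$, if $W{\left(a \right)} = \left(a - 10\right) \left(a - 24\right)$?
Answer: $123904$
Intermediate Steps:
$q{\left(s,t \right)} = 6 + s t$
$W{\left(a \right)} = \left(-24 + a\right) \left(-10 + a\right)$ ($W{\left(a \right)} = \left(-10 + a\right) \left(-24 + a\right) = \left(-24 + a\right) \left(-10 + a\right)$)
$\left(-461 + \left(W{\left(q{\left(-2,4 \right)} \right)} - -501\right)\right)^{2} = \left(-461 - \left(-741 - \left(6 - 8\right)^{2} + 34 \left(6 - 8\right)\right)\right)^{2} = \left(-461 + \left(\left(240 + \left(6 - 8\right)^{2} - 34 \left(6 - 8\right)\right) + 501\right)\right)^{2} = \left(-461 + \left(\left(240 + \left(-2\right)^{2} - -68\right) + 501\right)\right)^{2} = \left(-461 + \left(\left(240 + 4 + 68\right) + 501\right)\right)^{2} = \left(-461 + \left(312 + 501\right)\right)^{2} = \left(-461 + 813\right)^{2} = 352^{2} = 123904$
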